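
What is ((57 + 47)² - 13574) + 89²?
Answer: 5163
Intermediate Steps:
((57 + 47)² - 13574) + 89² = (104² - 13574) + 7921 = (10816 - 13574) + 7921 = -2758 + 7921 = 5163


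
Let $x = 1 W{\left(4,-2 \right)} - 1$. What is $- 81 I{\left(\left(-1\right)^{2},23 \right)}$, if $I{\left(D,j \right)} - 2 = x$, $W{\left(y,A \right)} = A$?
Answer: $81$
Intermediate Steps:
$x = -3$ ($x = 1 \left(-2\right) - 1 = -2 - 1 = -3$)
$I{\left(D,j \right)} = -1$ ($I{\left(D,j \right)} = 2 - 3 = -1$)
$- 81 I{\left(\left(-1\right)^{2},23 \right)} = \left(-81\right) \left(-1\right) = 81$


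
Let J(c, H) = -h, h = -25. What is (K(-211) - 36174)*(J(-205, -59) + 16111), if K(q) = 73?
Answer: -582525736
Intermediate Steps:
J(c, H) = 25 (J(c, H) = -1*(-25) = 25)
(K(-211) - 36174)*(J(-205, -59) + 16111) = (73 - 36174)*(25 + 16111) = -36101*16136 = -582525736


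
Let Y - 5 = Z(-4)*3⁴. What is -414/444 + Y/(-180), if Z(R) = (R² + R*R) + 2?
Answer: -108293/6660 ≈ -16.260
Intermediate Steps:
Z(R) = 2 + 2*R² (Z(R) = (R² + R²) + 2 = 2*R² + 2 = 2 + 2*R²)
Y = 2759 (Y = 5 + (2 + 2*(-4)²)*3⁴ = 5 + (2 + 2*16)*81 = 5 + (2 + 32)*81 = 5 + 34*81 = 5 + 2754 = 2759)
-414/444 + Y/(-180) = -414/444 + 2759/(-180) = -414*1/444 + 2759*(-1/180) = -69/74 - 2759/180 = -108293/6660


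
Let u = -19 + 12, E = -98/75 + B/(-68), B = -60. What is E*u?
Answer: 3787/1275 ≈ 2.9702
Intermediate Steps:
E = -541/1275 (E = -98/75 - 60/(-68) = -98*1/75 - 60*(-1/68) = -98/75 + 15/17 = -541/1275 ≈ -0.42431)
u = -7
E*u = -541/1275*(-7) = 3787/1275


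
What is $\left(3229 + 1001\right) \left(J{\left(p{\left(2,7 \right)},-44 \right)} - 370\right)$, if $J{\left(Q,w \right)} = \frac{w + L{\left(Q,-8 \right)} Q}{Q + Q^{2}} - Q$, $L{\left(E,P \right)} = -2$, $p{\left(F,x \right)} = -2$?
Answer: $-1641240$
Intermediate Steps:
$J{\left(Q,w \right)} = - Q + \frac{w - 2 Q}{Q + Q^{2}}$ ($J{\left(Q,w \right)} = \frac{w - 2 Q}{Q + Q^{2}} - Q = - Q + \frac{w - 2 Q}{Q + Q^{2}}$)
$\left(3229 + 1001\right) \left(J{\left(p{\left(2,7 \right)},-44 \right)} - 370\right) = \left(3229 + 1001\right) \left(\frac{-44 - \left(-2\right)^{2} - \left(-2\right)^{3} - -4}{\left(-2\right) \left(1 - 2\right)} - 370\right) = 4230 \left(- \frac{-44 - 4 - -8 + 4}{2 \left(-1\right)} - 370\right) = 4230 \left(\left(- \frac{1}{2}\right) \left(-1\right) \left(-44 - 4 + 8 + 4\right) - 370\right) = 4230 \left(\left(- \frac{1}{2}\right) \left(-1\right) \left(-36\right) - 370\right) = 4230 \left(-18 - 370\right) = 4230 \left(-388\right) = -1641240$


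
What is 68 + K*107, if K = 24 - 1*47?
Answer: -2393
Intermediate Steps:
K = -23 (K = 24 - 47 = -23)
68 + K*107 = 68 - 23*107 = 68 - 2461 = -2393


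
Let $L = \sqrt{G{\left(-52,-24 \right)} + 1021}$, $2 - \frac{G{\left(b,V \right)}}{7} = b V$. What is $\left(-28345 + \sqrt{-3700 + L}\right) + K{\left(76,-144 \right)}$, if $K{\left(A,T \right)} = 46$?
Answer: $-28299 + \sqrt{-3700 + i \sqrt{7701}} \approx -28298.0 + 60.832 i$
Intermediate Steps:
$G{\left(b,V \right)} = 14 - 7 V b$ ($G{\left(b,V \right)} = 14 - 7 b V = 14 - 7 V b$)
$L = i \sqrt{7701}$ ($L = \sqrt{\left(14 - \left(-168\right) \left(-52\right)\right) + 1021} = \sqrt{\left(14 - 8736\right) + 1021} = \sqrt{-8722 + 1021} = \sqrt{-7701} = i \sqrt{7701} \approx 87.755 i$)
$\left(-28345 + \sqrt{-3700 + L}\right) + K{\left(76,-144 \right)} = \left(-28345 + \sqrt{-3700 + i \sqrt{7701}}\right) + 46 = -28299 + \sqrt{-3700 + i \sqrt{7701}}$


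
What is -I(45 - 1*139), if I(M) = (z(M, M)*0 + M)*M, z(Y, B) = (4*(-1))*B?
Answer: -8836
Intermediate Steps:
z(Y, B) = -4*B
I(M) = M² (I(M) = (-4*M*0 + M)*M = (0 + M)*M = M*M = M²)
-I(45 - 1*139) = -(45 - 1*139)² = -(45 - 139)² = -1*(-94)² = -1*8836 = -8836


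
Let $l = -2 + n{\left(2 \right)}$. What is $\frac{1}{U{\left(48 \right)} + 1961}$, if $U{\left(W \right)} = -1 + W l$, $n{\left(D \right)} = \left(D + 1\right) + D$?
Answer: $\frac{1}{2104} \approx 0.00047529$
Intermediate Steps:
$n{\left(D \right)} = 1 + 2 D$ ($n{\left(D \right)} = \left(1 + D\right) + D = 1 + 2 D$)
$l = 3$ ($l = -2 + \left(1 + 2 \cdot 2\right) = -2 + \left(1 + 4\right) = -2 + 5 = 3$)
$U{\left(W \right)} = -1 + 3 W$ ($U{\left(W \right)} = -1 + W 3 = -1 + 3 W$)
$\frac{1}{U{\left(48 \right)} + 1961} = \frac{1}{\left(-1 + 3 \cdot 48\right) + 1961} = \frac{1}{\left(-1 + 144\right) + 1961} = \frac{1}{143 + 1961} = \frac{1}{2104}$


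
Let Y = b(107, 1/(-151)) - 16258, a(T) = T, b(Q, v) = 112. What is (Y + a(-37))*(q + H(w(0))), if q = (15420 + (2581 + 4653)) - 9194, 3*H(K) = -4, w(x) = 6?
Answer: -653404808/3 ≈ -2.1780e+8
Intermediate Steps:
H(K) = -4/3 (H(K) = (⅓)*(-4) = -4/3)
q = 13460 (q = (15420 + 7234) - 9194 = 22654 - 9194 = 13460)
Y = -16146 (Y = 112 - 16258 = -16146)
(Y + a(-37))*(q + H(w(0))) = (-16146 - 37)*(13460 - 4/3) = -16183*40376/3 = -653404808/3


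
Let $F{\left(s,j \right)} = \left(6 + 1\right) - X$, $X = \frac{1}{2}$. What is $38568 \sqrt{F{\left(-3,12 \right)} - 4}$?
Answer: $19284 \sqrt{10} \approx 60981.0$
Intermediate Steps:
$X = \frac{1}{2} \approx 0.5$
$F{\left(s,j \right)} = \frac{13}{2}$ ($F{\left(s,j \right)} = \left(6 + 1\right) - \frac{1}{2} = 7 - \frac{1}{2} = \frac{13}{2}$)
$38568 \sqrt{F{\left(-3,12 \right)} - 4} = 38568 \sqrt{\frac{13}{2} - 4} = 38568 \sqrt{\frac{5}{2}} = 38568 \frac{\sqrt{10}}{2} = 19284 \sqrt{10}$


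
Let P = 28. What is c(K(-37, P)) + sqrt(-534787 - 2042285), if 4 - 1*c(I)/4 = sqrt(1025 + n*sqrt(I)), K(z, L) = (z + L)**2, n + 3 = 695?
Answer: 16 - 4*sqrt(7253) + 4*I*sqrt(161067) ≈ -324.66 + 1605.3*I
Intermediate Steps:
n = 692 (n = -3 + 695 = 692)
K(z, L) = (L + z)**2
c(I) = 16 - 4*sqrt(1025 + 692*sqrt(I))
c(K(-37, P)) + sqrt(-534787 - 2042285) = (16 - 4*sqrt(1025 + 692*sqrt((28 - 37)**2))) + sqrt(-534787 - 2042285) = (16 - 4*sqrt(1025 + 692*sqrt((-9)**2))) + sqrt(-2577072) = (16 - 4*sqrt(1025 + 692*sqrt(81))) + 4*I*sqrt(161067) = (16 - 4*sqrt(1025 + 692*9)) + 4*I*sqrt(161067) = (16 - 4*sqrt(1025 + 6228)) + 4*I*sqrt(161067) = (16 - 4*sqrt(7253)) + 4*I*sqrt(161067) = 16 - 4*sqrt(7253) + 4*I*sqrt(161067)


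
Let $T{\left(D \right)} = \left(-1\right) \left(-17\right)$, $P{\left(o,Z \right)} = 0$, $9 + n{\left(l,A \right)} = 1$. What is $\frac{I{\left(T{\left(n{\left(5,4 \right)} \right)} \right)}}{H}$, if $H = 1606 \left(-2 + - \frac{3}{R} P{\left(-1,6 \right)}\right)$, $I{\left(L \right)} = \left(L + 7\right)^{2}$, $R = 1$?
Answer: $- \frac{144}{803} \approx -0.17933$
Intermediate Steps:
$n{\left(l,A \right)} = -8$ ($n{\left(l,A \right)} = -9 + 1 = -8$)
$T{\left(D \right)} = 17$
$I{\left(L \right)} = \left(7 + L\right)^{2}$
$H = -3212$ ($H = 1606 \left(-2 + - \frac{3}{1} \cdot 0\right) = 1606 \left(-2 + \left(-3\right) 1 \cdot 0\right) = 1606 \left(-2 - 0\right) = 1606 \left(-2 + 0\right) = 1606 \left(-2\right) = -3212$)
$\frac{I{\left(T{\left(n{\left(5,4 \right)} \right)} \right)}}{H} = \frac{\left(7 + 17\right)^{2}}{-3212} = 24^{2} \left(- \frac{1}{3212}\right) = 576 \left(- \frac{1}{3212}\right) = - \frac{144}{803}$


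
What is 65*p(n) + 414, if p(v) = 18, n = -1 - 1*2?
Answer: 1584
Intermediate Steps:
n = -3 (n = -1 - 2 = -3)
65*p(n) + 414 = 65*18 + 414 = 1170 + 414 = 1584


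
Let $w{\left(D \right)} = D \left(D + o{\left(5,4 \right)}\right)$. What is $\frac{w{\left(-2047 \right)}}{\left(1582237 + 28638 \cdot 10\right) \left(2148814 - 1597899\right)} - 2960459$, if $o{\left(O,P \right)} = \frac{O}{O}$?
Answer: $- \frac{3047641955431372583}{1029449134555} \approx -2.9605 \cdot 10^{6}$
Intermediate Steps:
$o{\left(O,P \right)} = 1$
$w{\left(D \right)} = D \left(1 + D\right)$ ($w{\left(D \right)} = D \left(D + 1\right) = D \left(1 + D\right)$)
$\frac{w{\left(-2047 \right)}}{\left(1582237 + 28638 \cdot 10\right) \left(2148814 - 1597899\right)} - 2960459 = \frac{\left(-2047\right) \left(1 - 2047\right)}{\left(1582237 + 28638 \cdot 10\right) \left(2148814 - 1597899\right)} - 2960459 = \frac{\left(-2047\right) \left(-2046\right)}{\left(1582237 + 286380\right) 550915} - 2960459 = \frac{4188162}{1868617 \cdot 550915} - 2960459 = \frac{4188162}{1029449134555} - 2960459 = - \frac{3047641955431372583}{1029449134555}$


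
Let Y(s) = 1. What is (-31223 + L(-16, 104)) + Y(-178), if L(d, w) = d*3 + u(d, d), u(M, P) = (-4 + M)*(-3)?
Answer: -31210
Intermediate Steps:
u(M, P) = 12 - 3*M
L(d, w) = 12 (L(d, w) = d*3 + (12 - 3*d) = 3*d + (12 - 3*d) = 12)
(-31223 + L(-16, 104)) + Y(-178) = (-31223 + 12) + 1 = -31211 + 1 = -31210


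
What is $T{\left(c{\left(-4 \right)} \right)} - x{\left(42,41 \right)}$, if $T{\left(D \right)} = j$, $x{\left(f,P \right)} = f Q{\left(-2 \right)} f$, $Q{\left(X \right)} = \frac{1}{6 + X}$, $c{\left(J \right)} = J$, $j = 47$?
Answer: $-394$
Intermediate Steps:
$x{\left(f,P \right)} = \frac{f^{2}}{4}$ ($x{\left(f,P \right)} = \frac{f}{6 - 2} f = \frac{f}{4} f = \frac{f^{2}}{4}$)
$T{\left(D \right)} = 47$
$T{\left(c{\left(-4 \right)} \right)} - x{\left(42,41 \right)} = 47 - \frac{42^{2}}{4} = 47 - \frac{1}{4} \cdot 1764 = 47 - 441 = -394$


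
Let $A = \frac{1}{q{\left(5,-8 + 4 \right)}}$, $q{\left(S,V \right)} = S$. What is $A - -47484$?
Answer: $\frac{237421}{5} \approx 47484.0$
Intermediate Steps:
$A = \frac{1}{5} \approx 0.2$
$A - -47484 = \frac{1}{5} - -47484 = \frac{1}{5} + 47484 = \frac{237421}{5}$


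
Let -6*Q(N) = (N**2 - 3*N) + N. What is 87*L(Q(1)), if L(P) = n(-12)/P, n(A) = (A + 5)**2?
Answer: 25578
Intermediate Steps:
Q(N) = -N**2/6 + N/3 (Q(N) = -((N**2 - 3*N) + N)/6 = -(N**2 - 2*N)/6 = -N**2/6 + N/3)
n(A) = (5 + A)**2
L(P) = 49/P (L(P) = (5 - 12)**2/P = (-7)**2/P = 49/P)
87*L(Q(1)) = 87*(49/(((1/6)*1*(2 - 1*1)))) = 87*(49/(((1/6)*1*(2 - 1)))) = 87*(49/(((1/6)*1*1))) = 87*(49/(1/6)) = 87*(49*6) = 87*294 = 25578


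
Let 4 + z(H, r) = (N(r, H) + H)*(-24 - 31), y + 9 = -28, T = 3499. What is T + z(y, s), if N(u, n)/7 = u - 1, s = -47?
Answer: 24010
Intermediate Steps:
y = -37 (y = -9 - 28 = -37)
N(u, n) = -7 + 7*u (N(u, n) = 7*(u - 1) = 7*(-1 + u) = -7 + 7*u)
z(H, r) = 381 - 385*r - 55*H (z(H, r) = -4 + ((-7 + 7*r) + H)*(-24 - 31) = -4 + (-7 + H + 7*r)*(-55) = -4 + (385 - 385*r - 55*H) = 381 - 385*r - 55*H)
T + z(y, s) = 3499 + (381 - 385*(-47) - 55*(-37)) = 3499 + (381 + 18095 + 2035) = 3499 + 20511 = 24010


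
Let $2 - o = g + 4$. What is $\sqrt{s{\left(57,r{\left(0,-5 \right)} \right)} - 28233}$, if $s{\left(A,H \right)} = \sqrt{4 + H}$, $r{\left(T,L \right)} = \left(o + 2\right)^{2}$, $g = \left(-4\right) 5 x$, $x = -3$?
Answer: $\sqrt{-28233 + 2 \sqrt{901}} \approx 167.85 i$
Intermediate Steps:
$g = 60$ ($g = \left(-4\right) 5 \left(-3\right) = \left(-20\right) \left(-3\right) = 60$)
$o = -62$ ($o = 2 - \left(60 + 4\right) = 2 - 64 = -62$)
$r{\left(T,L \right)} = 3600$ ($r{\left(T,L \right)} = \left(-62 + 2\right)^{2} = \left(-60\right)^{2} = 3600$)
$\sqrt{s{\left(57,r{\left(0,-5 \right)} \right)} - 28233} = \sqrt{\sqrt{4 + 3600} - 28233} = \sqrt{\sqrt{3604} - 28233} = \sqrt{2 \sqrt{901} - 28233} = \sqrt{-28233 + 2 \sqrt{901}}$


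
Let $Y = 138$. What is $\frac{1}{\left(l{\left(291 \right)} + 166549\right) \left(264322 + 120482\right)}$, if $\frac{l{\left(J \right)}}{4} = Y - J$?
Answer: $\frac{1}{63853221348} \approx 1.5661 \cdot 10^{-11}$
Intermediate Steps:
$l{\left(J \right)} = 552 - 4 J$ ($l{\left(J \right)} = 4 \left(138 - J\right) = 552 - 4 J$)
$\frac{1}{\left(l{\left(291 \right)} + 166549\right) \left(264322 + 120482\right)} = \frac{1}{\left(\left(552 - 1164\right) + 166549\right) \left(264322 + 120482\right)} = \frac{1}{\left(\left(552 - 1164\right) + 166549\right) 384804} = \frac{1}{\left(-612 + 166549\right) 384804} = \frac{1}{165937 \cdot 384804} = \frac{1}{63853221348}$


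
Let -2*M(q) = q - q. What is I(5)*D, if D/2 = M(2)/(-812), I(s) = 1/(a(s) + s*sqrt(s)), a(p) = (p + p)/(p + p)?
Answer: 0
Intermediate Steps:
a(p) = 1 (a(p) = (2*p)/((2*p)) = (2*p)*(1/(2*p)) = 1)
M(q) = 0 (M(q) = -(q - q)/2 = -1/2*0 = 0)
I(s) = 1/(1 + s**(3/2)) (I(s) = 1/(1 + s*sqrt(s)) = 1/(1 + s**(3/2)))
D = 0 (D = 2*(0/(-812)) = 2*(0*(-1/812)) = 2*0 = 0)
I(5)*D = 0/(1 + 5**(3/2)) = 0/(1 + 5*sqrt(5)) = 0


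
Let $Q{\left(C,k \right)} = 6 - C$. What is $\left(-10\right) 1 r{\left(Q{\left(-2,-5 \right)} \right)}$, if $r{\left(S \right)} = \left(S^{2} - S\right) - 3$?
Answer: $-530$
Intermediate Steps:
$r{\left(S \right)} = -3 + S^{2} - S$
$\left(-10\right) 1 r{\left(Q{\left(-2,-5 \right)} \right)} = \left(-10\right) 1 \left(-3 + \left(6 - -2\right)^{2} - \left(6 - -2\right)\right) = - 10 \left(-3 + \left(6 + 2\right)^{2} - \left(6 + 2\right)\right) = - 10 \left(-3 + 8^{2} - 8\right) = - 10 \left(-3 + 64 - 8\right) = \left(-10\right) 53 = -530$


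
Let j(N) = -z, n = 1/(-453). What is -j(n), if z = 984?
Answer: 984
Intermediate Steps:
n = -1/453 ≈ -0.0022075
j(N) = -984 (j(N) = -1*984 = -984)
-j(n) = -1*(-984) = 984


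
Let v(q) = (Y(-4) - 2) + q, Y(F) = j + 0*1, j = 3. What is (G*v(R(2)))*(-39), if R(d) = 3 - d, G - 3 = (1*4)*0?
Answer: -234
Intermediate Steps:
G = 3 (G = 3 + (1*4)*0 = 3 + 4*0 = 3 + 0 = 3)
Y(F) = 3 (Y(F) = 3 + 0*1 = 3 + 0 = 3)
v(q) = 1 + q (v(q) = (3 - 2) + q = 1 + q)
(G*v(R(2)))*(-39) = (3*(1 + (3 - 1*2)))*(-39) = (3*(1 + (3 - 2)))*(-39) = (3*(1 + 1))*(-39) = (3*2)*(-39) = 6*(-39) = -234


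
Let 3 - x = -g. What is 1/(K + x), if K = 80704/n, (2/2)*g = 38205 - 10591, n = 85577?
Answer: 85577/2363460713 ≈ 3.6208e-5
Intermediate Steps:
g = 27614 (g = 38205 - 10591 = 27614)
K = 80704/85577 ≈ 0.94306
x = 27617 (x = 3 - (-1)*27614 = 3 - 1*(-27614) = 3 + 27614 = 27617)
1/(K + x) = 1/(80704/85577 + 27617) = 1/(2363460713/85577) = 85577/2363460713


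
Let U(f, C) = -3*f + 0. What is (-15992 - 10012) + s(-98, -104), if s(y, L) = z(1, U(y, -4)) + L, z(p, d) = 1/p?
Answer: -26107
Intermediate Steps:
U(f, C) = -3*f
s(y, L) = 1 + L (s(y, L) = 1/1 + L = 1 + L)
(-15992 - 10012) + s(-98, -104) = (-15992 - 10012) + (1 - 104) = -26004 - 103 = -26107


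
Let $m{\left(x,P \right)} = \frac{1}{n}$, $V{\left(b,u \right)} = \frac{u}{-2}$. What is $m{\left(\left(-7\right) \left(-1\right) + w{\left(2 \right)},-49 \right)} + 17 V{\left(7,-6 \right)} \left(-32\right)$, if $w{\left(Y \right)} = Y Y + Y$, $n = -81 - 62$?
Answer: $- \frac{233377}{143} \approx -1632.0$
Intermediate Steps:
$n = -143$ ($n = -81 - 62 = -143$)
$V{\left(b,u \right)} = - \frac{u}{2}$ ($V{\left(b,u \right)} = u \left(- \frac{1}{2}\right) = - \frac{u}{2}$)
$w{\left(Y \right)} = Y + Y^{2}$ ($w{\left(Y \right)} = Y^{2} + Y = Y + Y^{2}$)
$m{\left(x,P \right)} = - \frac{1}{143}$ ($m{\left(x,P \right)} = \frac{1}{-143} = - \frac{1}{143}$)
$m{\left(\left(-7\right) \left(-1\right) + w{\left(2 \right)},-49 \right)} + 17 V{\left(7,-6 \right)} \left(-32\right) = - \frac{1}{143} + 17 \left(\left(- \frac{1}{2}\right) \left(-6\right)\right) \left(-32\right) = - \frac{1}{143} + 17 \cdot 3 \left(-32\right) = - \frac{1}{143} + 51 \left(-32\right) = - \frac{1}{143} - 1632 = - \frac{233377}{143}$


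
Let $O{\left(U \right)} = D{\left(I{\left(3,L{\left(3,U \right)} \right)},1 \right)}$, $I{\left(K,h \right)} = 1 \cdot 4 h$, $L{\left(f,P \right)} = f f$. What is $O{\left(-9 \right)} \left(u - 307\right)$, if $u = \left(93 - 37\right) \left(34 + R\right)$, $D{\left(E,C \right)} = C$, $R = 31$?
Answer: $3333$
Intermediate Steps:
$L{\left(f,P \right)} = f^{2}$
$I{\left(K,h \right)} = 4 h$
$O{\left(U \right)} = 1$
$u = 3640$ ($u = \left(93 - 37\right) \left(34 + 31\right) = 56 \cdot 65 = 3640$)
$O{\left(-9 \right)} \left(u - 307\right) = 1 \left(3640 - 307\right) = 1 \cdot 3333 = 3333$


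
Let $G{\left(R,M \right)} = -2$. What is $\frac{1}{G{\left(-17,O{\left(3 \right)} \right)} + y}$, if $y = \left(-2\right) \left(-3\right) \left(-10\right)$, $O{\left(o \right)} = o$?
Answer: $- \frac{1}{62} \approx -0.016129$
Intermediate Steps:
$y = -60$ ($y = 6 \left(-10\right) = -60$)
$\frac{1}{G{\left(-17,O{\left(3 \right)} \right)} + y} = \frac{1}{-2 - 60} = \frac{1}{-62} = - \frac{1}{62}$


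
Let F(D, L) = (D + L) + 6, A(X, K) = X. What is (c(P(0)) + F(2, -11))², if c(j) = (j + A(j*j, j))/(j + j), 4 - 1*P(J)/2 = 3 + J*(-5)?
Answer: 9/4 ≈ 2.2500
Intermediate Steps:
P(J) = 2 + 10*J (P(J) = 8 - 2*(3 + J*(-5)) = 8 - 2*(3 - 5*J) = 8 + (-6 + 10*J) = 2 + 10*J)
F(D, L) = 6 + D + L
c(j) = (j + j²)/(2*j) (c(j) = (j + j*j)/(j + j) = (j + j²)/((2*j)) = (j + j²)*(1/(2*j)) = (j + j²)/(2*j))
(c(P(0)) + F(2, -11))² = ((½ + (2 + 10*0)/2) + (6 + 2 - 11))² = ((½ + (2 + 0)/2) - 3)² = ((½ + (½)*2) - 3)² = ((½ + 1) - 3)² = (3/2 - 3)² = (-3/2)² = 9/4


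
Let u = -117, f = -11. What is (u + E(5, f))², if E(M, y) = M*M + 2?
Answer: 8100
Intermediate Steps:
E(M, y) = 2 + M² (E(M, y) = M² + 2 = 2 + M²)
(u + E(5, f))² = (-117 + (2 + 5²))² = (-117 + (2 + 25))² = (-117 + 27)² = (-90)² = 8100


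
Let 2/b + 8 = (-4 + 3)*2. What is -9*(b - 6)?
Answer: 279/5 ≈ 55.800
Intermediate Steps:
b = -⅕ (b = 2/(-8 + (-4 + 3)*2) = 2/(-8 - 1*2) = 2/(-8 - 2) = 2/(-10) = 2*(-⅒) = -⅕ ≈ -0.20000)
-9*(b - 6) = -9*(-⅕ - 6) = -9*(-31/5) = 279/5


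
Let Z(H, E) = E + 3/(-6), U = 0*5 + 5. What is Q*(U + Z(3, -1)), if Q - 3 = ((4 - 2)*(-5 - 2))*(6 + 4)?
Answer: -959/2 ≈ -479.50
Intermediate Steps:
U = 5 (U = 0 + 5 = 5)
Q = -137 (Q = 3 + ((4 - 2)*(-5 - 2))*(6 + 4) = 3 + (2*(-7))*10 = 3 - 14*10 = 3 - 140 = -137)
Z(H, E) = -½ + E (Z(H, E) = E + 3*(-⅙) = E - ½ = -½ + E)
Q*(U + Z(3, -1)) = -137*(5 + (-½ - 1)) = -137*(5 - 3/2) = -137*7/2 = -959/2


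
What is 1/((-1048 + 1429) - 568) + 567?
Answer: 106028/187 ≈ 566.99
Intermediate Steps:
1/((-1048 + 1429) - 568) + 567 = 1/(381 - 568) + 567 = 1/(-187) + 567 = -1/187 + 567 = 106028/187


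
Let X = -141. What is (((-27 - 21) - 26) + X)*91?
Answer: -19565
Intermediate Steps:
(((-27 - 21) - 26) + X)*91 = (((-27 - 21) - 26) - 141)*91 = ((-48 - 26) - 141)*91 = (-74 - 141)*91 = -215*91 = -19565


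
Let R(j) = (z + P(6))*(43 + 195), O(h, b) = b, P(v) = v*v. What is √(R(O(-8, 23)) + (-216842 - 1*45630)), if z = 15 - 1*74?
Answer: I*√267946 ≈ 517.63*I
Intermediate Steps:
P(v) = v²
z = -59 (z = 15 - 74 = -59)
R(j) = -5474 (R(j) = (-59 + 6²)*(43 + 195) = (-59 + 36)*238 = -23*238 = -5474)
√(R(O(-8, 23)) + (-216842 - 1*45630)) = √(-5474 + (-216842 - 1*45630)) = √(-5474 + (-216842 - 45630)) = √(-5474 - 262472) = √(-267946) = I*√267946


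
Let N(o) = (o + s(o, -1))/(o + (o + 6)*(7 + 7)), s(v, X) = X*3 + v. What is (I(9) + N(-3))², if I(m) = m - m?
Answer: 9/169 ≈ 0.053254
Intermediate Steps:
s(v, X) = v + 3*X (s(v, X) = 3*X + v = v + 3*X)
I(m) = 0
N(o) = (-3 + 2*o)/(84 + 15*o) (N(o) = (o + (o + 3*(-1)))/(o + (o + 6)*(7 + 7)) = (o + (o - 3))/(o + (6 + o)*14) = (o + (-3 + o))/(o + (84 + 14*o)) = (-3 + 2*o)/(84 + 15*o))
(I(9) + N(-3))² = (0 + (-3 + 2*(-3))/(3*(28 + 5*(-3))))² = (0 + (-3 - 6)/(3*(28 - 15)))² = (0 + (⅓)*(-9)/13)² = (0 + (⅓)*(1/13)*(-9))² = (0 - 3/13)² = (-3/13)² = 9/169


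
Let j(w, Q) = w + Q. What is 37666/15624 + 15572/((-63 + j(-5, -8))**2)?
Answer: 7200871/1410066 ≈ 5.1068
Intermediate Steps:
j(w, Q) = Q + w
37666/15624 + 15572/((-63 + j(-5, -8))**2) = 37666/15624 + 15572/((-63 + (-8 - 5))**2) = 37666*(1/15624) + 15572/((-63 - 13)**2) = 18833/7812 + 15572/((-76)**2) = 18833/7812 + 15572/5776 = 18833/7812 + 15572*(1/5776) = 18833/7812 + 3893/1444 = 7200871/1410066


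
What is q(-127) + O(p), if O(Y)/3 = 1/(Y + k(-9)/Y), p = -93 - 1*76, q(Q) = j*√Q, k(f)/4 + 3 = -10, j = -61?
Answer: -13/731 - 61*I*√127 ≈ -0.017784 - 687.44*I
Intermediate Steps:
k(f) = -52 (k(f) = -12 + 4*(-10) = -12 - 40 = -52)
q(Q) = -61*√Q
p = -169 (p = -93 - 76 = -169)
O(Y) = 3/(Y - 52/Y)
q(-127) + O(p) = -61*I*√127 + 3*(-169)/(-52 + (-169)²) = -61*I*√127 + 3*(-169)/(-52 + 28561) = -61*I*√127 + 3*(-169)/28509 = -61*I*√127 + 3*(-169)*(1/28509) = -61*I*√127 - 13/731 = -13/731 - 61*I*√127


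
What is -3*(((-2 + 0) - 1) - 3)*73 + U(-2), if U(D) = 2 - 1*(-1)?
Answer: 1317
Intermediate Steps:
U(D) = 3 (U(D) = 2 + 1 = 3)
-3*(((-2 + 0) - 1) - 3)*73 + U(-2) = -3*(((-2 + 0) - 1) - 3)*73 + 3 = -3*((-2 - 1) - 3)*73 + 3 = -3*(-3 - 3)*73 + 3 = -3*(-6)*73 + 3 = 18*73 + 3 = 1314 + 3 = 1317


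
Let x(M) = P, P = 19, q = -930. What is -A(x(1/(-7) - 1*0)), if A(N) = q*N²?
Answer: 335730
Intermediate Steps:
x(M) = 19
A(N) = -930*N²
-A(x(1/(-7) - 1*0)) = -(-930)*19² = -(-930)*361 = -1*(-335730) = 335730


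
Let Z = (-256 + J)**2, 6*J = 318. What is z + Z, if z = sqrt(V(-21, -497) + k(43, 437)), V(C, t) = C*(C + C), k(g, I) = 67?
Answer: 41209 + sqrt(949) ≈ 41240.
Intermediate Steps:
J = 53 (J = (1/6)*318 = 53)
V(C, t) = 2*C**2 (V(C, t) = C*(2*C) = 2*C**2)
Z = 41209 (Z = (-256 + 53)**2 = (-203)**2 = 41209)
z = sqrt(949) (z = sqrt(2*(-21)**2 + 67) = sqrt(2*441 + 67) = sqrt(882 + 67) = sqrt(949) ≈ 30.806)
z + Z = sqrt(949) + 41209 = 41209 + sqrt(949)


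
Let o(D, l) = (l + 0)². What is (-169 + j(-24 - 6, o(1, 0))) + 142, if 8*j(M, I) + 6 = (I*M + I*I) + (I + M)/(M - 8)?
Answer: -4203/152 ≈ -27.651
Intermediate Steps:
o(D, l) = l²
j(M, I) = -¾ + I²/8 + I*M/8 + (I + M)/(8*(-8 + M)) (j(M, I) = -¾ + ((I*M + I*I) + (I + M)/(M - 8))/8 = -¾ + ((I*M + I²) + (I + M)/(-8 + M))/8 = -¾ + ((I² + I*M) + (I + M)/(-8 + M))/8 = -¾ + (I² + I*M + (I + M)/(-8 + M))/8 = -¾ + (I²/8 + I*M/8 + (I + M)/(8*(-8 + M))) = -¾ + I²/8 + I*M/8 + (I + M)/(8*(-8 + M)))
(-169 + j(-24 - 6, o(1, 0))) + 142 = (-169 + (48 + 0² - 8*(0²)² - 5*(-24 - 6) + 0²*(-24 - 6)² + (-24 - 6)*(0²)² - 8*0²*(-24 - 6))/(8*(-8 + (-24 - 6)))) + 142 = (-169 + (48 + 0 - 8*0² - 5*(-30) + 0*(-30)² - 30*0² - 8*0*(-30))/(8*(-8 - 30))) + 142 = (-169 + (⅛)*(48 + 0 - 8*0 + 150 + 0*900 - 30*0 + 0)/(-38)) + 142 = (-169 + (⅛)*(-1/38)*(48 + 0 + 0 + 150 + 0 + 0 + 0)) + 142 = (-169 + (⅛)*(-1/38)*198) + 142 = (-169 - 99/152) + 142 = -25787/152 + 142 = -4203/152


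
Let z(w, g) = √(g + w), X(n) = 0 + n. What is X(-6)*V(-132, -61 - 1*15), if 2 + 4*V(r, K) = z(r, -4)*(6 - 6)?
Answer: 3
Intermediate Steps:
X(n) = n
V(r, K) = -½ (V(r, K) = -½ + (√(-4 + r)*(6 - 6))/4 = -½ + (√(-4 + r)*0)/4 = -½ + (¼)*0 = -½ + 0 = -½)
X(-6)*V(-132, -61 - 1*15) = -6*(-½) = 3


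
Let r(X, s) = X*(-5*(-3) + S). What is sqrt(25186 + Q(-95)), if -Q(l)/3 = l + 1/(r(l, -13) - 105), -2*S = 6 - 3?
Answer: 3*sqrt(96860561)/185 ≈ 159.60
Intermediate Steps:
S = -3/2 (S = -(6 - 3)/2 = -1/2*3 = -3/2 ≈ -1.5000)
r(X, s) = 27*X/2 (r(X, s) = X*(-5*(-3) - 3/2) = X*(15 - 3/2) = X*(27/2) = 27*X/2)
Q(l) = -3*l - 3/(-105 + 27*l/2) (Q(l) = -3*(l + 1/(27*l/2 - 105)) = -3*(l + 1/(-105 + 27*l/2)) = -3*l - 3/(-105 + 27*l/2))
sqrt(25186 + Q(-95)) = sqrt(25186 + (-2 - 27*(-95)**2 + 210*(-95))/(-70 + 9*(-95))) = sqrt(25186 + (-2 - 27*9025 - 19950)/(-70 - 855)) = sqrt(25186 + (-2 - 243675 - 19950)/(-925)) = sqrt(25186 - 1/925*(-263627)) = sqrt(25186 + 263627/925) = sqrt(23560677/925) = 3*sqrt(96860561)/185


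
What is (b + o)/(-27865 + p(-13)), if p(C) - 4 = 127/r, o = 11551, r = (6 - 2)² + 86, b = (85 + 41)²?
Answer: -2797554/2841695 ≈ -0.98447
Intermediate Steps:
b = 15876 (b = 126² = 15876)
r = 102 (r = 4² + 86 = 16 + 86 = 102)
p(C) = 535/102 (p(C) = 4 + 127/102 = 535/102)
(b + o)/(-27865 + p(-13)) = (15876 + 11551)/(-27865 + 535/102) = 27427/(-2841695/102) = 27427*(-102/2841695) = -2797554/2841695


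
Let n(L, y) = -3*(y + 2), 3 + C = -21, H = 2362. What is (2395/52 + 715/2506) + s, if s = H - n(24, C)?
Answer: 152617701/65156 ≈ 2342.3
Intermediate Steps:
C = -24 (C = -3 - 21 = -24)
n(L, y) = -6 - 3*y (n(L, y) = -3*(2 + y) = -6 - 3*y)
s = 2296 (s = 2362 - (-6 - 3*(-24)) = 2362 - (-6 + 72) = 2362 - 1*66 = 2362 - 66 = 2296)
(2395/52 + 715/2506) + s = (2395/52 + 715/2506) + 2296 = 3019525/65156 + 2296 = 152617701/65156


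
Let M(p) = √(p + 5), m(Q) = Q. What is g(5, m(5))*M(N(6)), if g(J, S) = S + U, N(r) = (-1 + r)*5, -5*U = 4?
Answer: 21*√30/5 ≈ 23.004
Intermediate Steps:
U = -⅘ (U = -⅕*4 = -⅘ ≈ -0.80000)
N(r) = -5 + 5*r
g(J, S) = -⅘ + S (g(J, S) = S - ⅘ = -⅘ + S)
M(p) = √(5 + p)
g(5, m(5))*M(N(6)) = (-⅘ + 5)*√(5 + (-5 + 5*6)) = 21*√(5 + (-5 + 30))/5 = 21*√(5 + 25)/5 = 21*√30/5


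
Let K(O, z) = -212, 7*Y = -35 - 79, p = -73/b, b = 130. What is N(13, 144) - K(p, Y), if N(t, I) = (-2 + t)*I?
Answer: 1796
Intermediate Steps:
N(t, I) = I*(-2 + t)
p = -73/130 ≈ -0.56154
Y = -114/7 (Y = (-35 - 79)/7 = (⅐)*(-114) = -114/7 ≈ -16.286)
N(13, 144) - K(p, Y) = 144*(-2 + 13) - 1*(-212) = 144*11 + 212 = 1584 + 212 = 1796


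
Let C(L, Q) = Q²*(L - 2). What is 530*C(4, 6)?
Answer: 38160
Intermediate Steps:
C(L, Q) = Q²*(-2 + L)
530*C(4, 6) = 530*(6²*(-2 + 4)) = 530*(36*2) = 530*72 = 38160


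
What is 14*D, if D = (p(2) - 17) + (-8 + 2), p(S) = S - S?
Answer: -322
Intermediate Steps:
p(S) = 0
D = -23 (D = (0 - 17) + (-8 + 2) = -17 - 6 = -23)
14*D = 14*(-23) = -322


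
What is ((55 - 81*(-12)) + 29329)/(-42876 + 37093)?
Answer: -30356/5783 ≈ -5.2492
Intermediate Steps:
((55 - 81*(-12)) + 29329)/(-42876 + 37093) = ((55 + 972) + 29329)/(-5783) = (1027 + 29329)*(-1/5783) = 30356*(-1/5783) = -30356/5783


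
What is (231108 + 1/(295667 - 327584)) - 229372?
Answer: 55407911/31917 ≈ 1736.0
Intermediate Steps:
(231108 + 1/(295667 - 327584)) - 229372 = (231108 + 1/(-31917)) - 229372 = (231108 - 1/31917) - 229372 = 7376274035/31917 - 229372 = 55407911/31917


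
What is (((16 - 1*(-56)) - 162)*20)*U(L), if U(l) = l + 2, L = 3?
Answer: -9000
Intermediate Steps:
U(l) = 2 + l
(((16 - 1*(-56)) - 162)*20)*U(L) = (((16 - 1*(-56)) - 162)*20)*(2 + 3) = (((16 + 56) - 162)*20)*5 = ((72 - 162)*20)*5 = -90*20*5 = -1800*5 = -9000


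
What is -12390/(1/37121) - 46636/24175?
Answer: -11118788214886/24175 ≈ -4.5993e+8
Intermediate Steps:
-12390/(1/37121) - 46636/24175 = -12390/1/37121 - 46636*1/24175 = -12390*37121 - 46636/24175 = -459929190 - 46636/24175 = -11118788214886/24175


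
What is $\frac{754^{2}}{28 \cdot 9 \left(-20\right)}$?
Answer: $- \frac{142129}{1260} \approx -112.8$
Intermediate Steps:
$\frac{754^{2}}{28 \cdot 9 \left(-20\right)} = \frac{568516}{252 \left(-20\right)} = \frac{568516}{-5040} = 568516 \left(- \frac{1}{5040}\right) = - \frac{142129}{1260}$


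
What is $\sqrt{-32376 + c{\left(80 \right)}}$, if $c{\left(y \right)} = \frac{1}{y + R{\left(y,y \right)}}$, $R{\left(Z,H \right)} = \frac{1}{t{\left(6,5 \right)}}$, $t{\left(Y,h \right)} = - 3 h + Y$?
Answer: $\frac{i \sqrt{16737122865}}{719} \approx 179.93 i$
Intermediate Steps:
$t{\left(Y,h \right)} = Y - 3 h$
$R{\left(Z,H \right)} = - \frac{1}{9}$ ($R{\left(Z,H \right)} = \frac{1}{6 - 15} = \frac{1}{-9} = - \frac{1}{9}$)
$c{\left(y \right)} = \frac{1}{- \frac{1}{9} + y}$ ($c{\left(y \right)} = \frac{1}{y - \frac{1}{9}} = \frac{1}{- \frac{1}{9} + y}$)
$\sqrt{-32376 + c{\left(80 \right)}} = \sqrt{-32376 + \frac{9}{-1 + 9 \cdot 80}} = \sqrt{-32376 + \frac{9}{-1 + 720}} = \sqrt{-32376 + \frac{9}{719}} = \sqrt{- \frac{23278335}{719}} = \frac{i \sqrt{16737122865}}{719}$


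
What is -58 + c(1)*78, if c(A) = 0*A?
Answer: -58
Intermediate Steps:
c(A) = 0
-58 + c(1)*78 = -58 + 0*78 = -58 + 0 = -58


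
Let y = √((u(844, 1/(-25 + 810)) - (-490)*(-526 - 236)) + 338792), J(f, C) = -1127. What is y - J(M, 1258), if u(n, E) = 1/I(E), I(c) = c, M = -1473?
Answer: 1127 + I*√33803 ≈ 1127.0 + 183.86*I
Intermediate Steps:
u(n, E) = 1/E
y = I*√33803 (y = √((1/(1/(-25 + 810)) - (-490)*(-526 - 236)) + 338792) = √((1/(1/785) - (-490)*(-762)) + 338792) = √((1/(1/785) - 1*373380) + 338792) = √((785 - 373380) + 338792) = √(-372595 + 338792) = √(-33803) = I*√33803 ≈ 183.86*I)
y - J(M, 1258) = I*√33803 - 1*(-1127) = I*√33803 + 1127 = 1127 + I*√33803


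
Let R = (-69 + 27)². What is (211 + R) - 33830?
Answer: -31855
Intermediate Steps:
R = 1764 (R = (-42)² = 1764)
(211 + R) - 33830 = (211 + 1764) - 33830 = 1975 - 33830 = -31855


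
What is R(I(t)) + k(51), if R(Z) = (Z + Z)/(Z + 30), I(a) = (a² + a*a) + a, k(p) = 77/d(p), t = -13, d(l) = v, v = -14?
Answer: -521/142 ≈ -3.6690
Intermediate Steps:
d(l) = -14
k(p) = -11/2 (k(p) = 77/(-14) = 77*(-1/14) = -11/2)
I(a) = a + 2*a² (I(a) = (a² + a²) + a = 2*a² + a = a + 2*a²)
R(Z) = 2*Z/(30 + Z) (R(Z) = (2*Z)/(30 + Z) = 2*Z/(30 + Z))
R(I(t)) + k(51) = 2*(-13*(1 + 2*(-13)))/(30 - 13*(1 + 2*(-13))) - 11/2 = 2*(-13*(1 - 26))/(30 - 13*(1 - 26)) - 11/2 = 2*(-13*(-25))/(30 - 13*(-25)) - 11/2 = 2*325/(30 + 325) - 11/2 = 2*325/355 - 11/2 = 2*325*(1/355) - 11/2 = 130/71 - 11/2 = -521/142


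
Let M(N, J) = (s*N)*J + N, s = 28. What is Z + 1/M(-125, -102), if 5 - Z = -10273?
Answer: 3667961251/356875 ≈ 10278.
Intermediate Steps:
M(N, J) = N + 28*J*N (M(N, J) = (28*N)*J + N = 28*J*N + N = N + 28*J*N)
Z = 10278 (Z = 5 - 1*(-10273) = 5 + 10273 = 10278)
Z + 1/M(-125, -102) = 10278 + 1/(-125*(1 + 28*(-102))) = 10278 + 1/(-125*(1 - 2856)) = 10278 + 1/(-125*(-2855)) = 10278 + 1/356875 = 3667961251/356875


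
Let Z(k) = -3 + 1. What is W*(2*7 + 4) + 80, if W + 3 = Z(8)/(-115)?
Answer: 3026/115 ≈ 26.313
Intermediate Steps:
Z(k) = -2
W = -343/115 (W = -3 - 2/(-115) = -3 - 2*(-1/115) = -3 + 2/115 = -343/115 ≈ -2.9826)
W*(2*7 + 4) + 80 = -343*(2*7 + 4)/115 + 80 = -343*(14 + 4)/115 + 80 = -343/115*18 + 80 = -6174/115 + 80 = 3026/115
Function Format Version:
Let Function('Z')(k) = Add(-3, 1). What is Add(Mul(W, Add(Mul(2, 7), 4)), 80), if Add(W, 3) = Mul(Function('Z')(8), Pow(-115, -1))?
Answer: Rational(3026, 115) ≈ 26.313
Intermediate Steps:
Function('Z')(k) = -2
W = Rational(-343, 115) (W = Add(-3, Mul(-2, Pow(-115, -1))) = Add(-3, Mul(-2, Rational(-1, 115))) = Add(-3, Rational(2, 115)) = Rational(-343, 115) ≈ -2.9826)
Add(Mul(W, Add(Mul(2, 7), 4)), 80) = Add(Mul(Rational(-343, 115), Add(Mul(2, 7), 4)), 80) = Add(Mul(Rational(-343, 115), Add(14, 4)), 80) = Add(Mul(Rational(-343, 115), 18), 80) = Add(Rational(-6174, 115), 80) = Rational(3026, 115)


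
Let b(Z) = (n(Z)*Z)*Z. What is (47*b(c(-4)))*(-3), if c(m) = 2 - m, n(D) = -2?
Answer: 10152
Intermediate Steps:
b(Z) = -2*Z² (b(Z) = (-2*Z)*Z = -2*Z²)
(47*b(c(-4)))*(-3) = (47*(-2*(2 - 1*(-4))²))*(-3) = (47*(-2*(2 + 4)²))*(-3) = (47*(-2*6²))*(-3) = (47*(-2*36))*(-3) = (47*(-72))*(-3) = -3384*(-3) = 10152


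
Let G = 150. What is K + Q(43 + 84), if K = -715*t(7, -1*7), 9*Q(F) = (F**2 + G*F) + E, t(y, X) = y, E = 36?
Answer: -9830/9 ≈ -1092.2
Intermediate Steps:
Q(F) = 4 + F**2/9 + 50*F/3 (Q(F) = ((F**2 + 150*F) + 36)/9 = (36 + F**2 + 150*F)/9 = 4 + F**2/9 + 50*F/3)
K = -5005 (K = -715*7 = -5005)
K + Q(43 + 84) = -5005 + (4 + (43 + 84)**2/9 + 50*(43 + 84)/3) = -5005 + (4 + (1/9)*127**2 + (50/3)*127) = -5005 + (4 + (1/9)*16129 + 6350/3) = -5005 + (4 + 16129/9 + 6350/3) = -5005 + 35215/9 = -9830/9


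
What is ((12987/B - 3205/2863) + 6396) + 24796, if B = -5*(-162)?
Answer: 2680361833/85890 ≈ 31207.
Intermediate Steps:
B = 810
((12987/B - 3205/2863) + 6396) + 24796 = ((12987/810 - 3205/2863) + 6396) + 24796 = ((12987*(1/810) - 3205*1/2863) + 6396) + 24796 = ((481/30 - 3205/2863) + 6396) + 24796 = (1280953/85890 + 6396) + 24796 = 550633393/85890 + 24796 = 2680361833/85890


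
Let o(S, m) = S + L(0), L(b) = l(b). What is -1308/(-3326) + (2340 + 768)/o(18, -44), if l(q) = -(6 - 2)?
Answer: 369840/1663 ≈ 222.39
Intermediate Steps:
l(q) = -4 (l(q) = -1*4 = -4)
L(b) = -4
o(S, m) = -4 + S (o(S, m) = S - 4 = -4 + S)
-1308/(-3326) + (2340 + 768)/o(18, -44) = -1308/(-3326) + (2340 + 768)/(-4 + 18) = -1308*(-1/3326) + 3108/14 = 654/1663 + 3108*(1/14) = 654/1663 + 222 = 369840/1663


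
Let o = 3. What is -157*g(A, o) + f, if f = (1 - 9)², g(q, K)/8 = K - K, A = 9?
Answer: 64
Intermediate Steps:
g(q, K) = 0 (g(q, K) = 8*(K - K) = 8*0 = 0)
f = 64 (f = (-8)² = 64)
-157*g(A, o) + f = -157*0 + 64 = 0 + 64 = 64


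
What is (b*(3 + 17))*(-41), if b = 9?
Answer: -7380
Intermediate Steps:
(b*(3 + 17))*(-41) = (9*(3 + 17))*(-41) = (9*20)*(-41) = 180*(-41) = -7380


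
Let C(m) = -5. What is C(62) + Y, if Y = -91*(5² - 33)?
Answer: 723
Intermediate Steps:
Y = 728 (Y = -91*(25 - 33) = -91*(-8) = 728)
C(62) + Y = -5 + 728 = 723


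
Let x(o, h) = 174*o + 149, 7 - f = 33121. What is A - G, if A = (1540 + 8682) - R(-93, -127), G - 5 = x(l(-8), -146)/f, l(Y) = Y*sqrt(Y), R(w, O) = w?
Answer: 341405489/33114 - 464*I*sqrt(2)/5519 ≈ 10310.0 - 0.1189*I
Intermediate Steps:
l(Y) = Y**(3/2)
f = -33114 (f = 7 - 1*33121 = 7 - 33121 = -33114)
x(o, h) = 149 + 174*o
G = 165421/33114 + 464*I*sqrt(2)/5519 (G = 5 + (149 + 174*(-8)**(3/2))/(-33114) = 5 + (149 + 174*(-16*I*sqrt(2)))*(-1/33114) = 5 + (149 - 2784*I*sqrt(2))*(-1/33114) = 5 + (-149/33114 + 464*I*sqrt(2)/5519) = 165421/33114 + 464*I*sqrt(2)/5519 ≈ 4.9955 + 0.1189*I)
A = 10315 (A = (1540 + 8682) - 1*(-93) = 10222 + 93 = 10315)
A - G = 10315 - (165421/33114 + 464*I*sqrt(2)/5519) = 10315 + (-165421/33114 - 464*I*sqrt(2)/5519) = 341405489/33114 - 464*I*sqrt(2)/5519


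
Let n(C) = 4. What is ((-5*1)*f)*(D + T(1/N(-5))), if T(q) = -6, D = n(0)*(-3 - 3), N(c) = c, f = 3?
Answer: 450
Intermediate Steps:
D = -24 (D = 4*(-3 - 3) = 4*(-6) = -24)
((-5*1)*f)*(D + T(1/N(-5))) = (-5*1*3)*(-24 - 6) = -5*3*(-30) = -15*(-30) = 450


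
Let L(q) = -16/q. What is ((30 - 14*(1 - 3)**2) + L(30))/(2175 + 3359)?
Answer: -199/41505 ≈ -0.0047946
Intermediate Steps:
((30 - 14*(1 - 3)**2) + L(30))/(2175 + 3359) = ((30 - 14*(1 - 3)**2) - 16/30)/(2175 + 3359) = ((30 - 14*(-2)**2) - 16*1/30)/5534 = ((30 - 14*4) - 8/15)*(1/5534) = ((30 - 56) - 8/15)*(1/5534) = (-26 - 8/15)*(1/5534) = -398/15*1/5534 = -199/41505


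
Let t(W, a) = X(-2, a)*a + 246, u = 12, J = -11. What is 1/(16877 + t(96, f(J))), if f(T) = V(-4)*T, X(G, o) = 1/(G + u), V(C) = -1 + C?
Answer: 2/34257 ≈ 5.8382e-5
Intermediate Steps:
X(G, o) = 1/(12 + G) (X(G, o) = 1/(G + 12) = 1/(12 + G))
f(T) = -5*T (f(T) = (-1 - 4)*T = -5*T)
t(W, a) = 246 + a/10 (t(W, a) = a/(12 - 2) + 246 = a/10 + 246 = 246 + a/10)
1/(16877 + t(96, f(J))) = 1/(16877 + (246 + (-5*(-11))/10)) = 1/(16877 + (246 + (⅒)*55)) = 1/(16877 + (246 + 11/2)) = 1/(16877 + 503/2) = 1/(34257/2) = 2/34257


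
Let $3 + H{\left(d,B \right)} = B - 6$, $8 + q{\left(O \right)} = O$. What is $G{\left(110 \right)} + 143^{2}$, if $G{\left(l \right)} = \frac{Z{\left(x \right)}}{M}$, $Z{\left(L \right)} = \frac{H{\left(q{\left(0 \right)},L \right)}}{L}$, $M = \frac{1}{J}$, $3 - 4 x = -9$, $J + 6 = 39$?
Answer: $20383$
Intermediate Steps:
$J = 33$ ($J = -6 + 39 = 33$)
$q{\left(O \right)} = -8 + O$
$H{\left(d,B \right)} = -9 + B$ ($H{\left(d,B \right)} = -3 + \left(B - 6\right) = -3 + \left(-6 + B\right) = -9 + B$)
$x = 3$ ($x = \frac{3}{4} - - \frac{9}{4} = \frac{3}{4} + \frac{9}{4} = 3$)
$M = \frac{1}{33} \approx 0.030303$
$Z{\left(L \right)} = \frac{-9 + L}{L}$
$G{\left(l \right)} = -66$ ($G{\left(l \right)} = \frac{-9 + 3}{3} \frac{1}{\frac{1}{33}} = \frac{1}{3} \left(-6\right) 33 = \left(-2\right) 33 = -66$)
$G{\left(110 \right)} + 143^{2} = -66 + 143^{2} = -66 + 20449 = 20383$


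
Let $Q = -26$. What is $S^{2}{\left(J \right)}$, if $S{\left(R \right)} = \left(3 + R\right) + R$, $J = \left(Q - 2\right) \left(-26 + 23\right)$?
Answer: $29241$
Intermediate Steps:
$J = 84$ ($J = \left(-26 - 2\right) \left(-26 + 23\right) = \left(-28\right) \left(-3\right) = 84$)
$S{\left(R \right)} = 3 + 2 R$
$S^{2}{\left(J \right)} = \left(3 + 2 \cdot 84\right)^{2} = \left(3 + 168\right)^{2} = 171^{2} = 29241$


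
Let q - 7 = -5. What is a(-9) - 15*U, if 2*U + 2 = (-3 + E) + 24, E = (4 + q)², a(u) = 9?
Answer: -807/2 ≈ -403.50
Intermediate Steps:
q = 2 (q = 7 - 5 = 2)
E = 36 (E = (4 + 2)² = 6² = 36)
U = 55/2 (U = -1 + ((-3 + 36) + 24)/2 = -1 + (33 + 24)/2 = -1 + (½)*57 = -1 + 57/2 = 55/2 ≈ 27.500)
a(-9) - 15*U = 9 - 15*55/2 = 9 - 825/2 = -807/2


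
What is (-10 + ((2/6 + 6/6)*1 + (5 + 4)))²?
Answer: ⅑ ≈ 0.11111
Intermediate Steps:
(-10 + ((2/6 + 6/6)*1 + (5 + 4)))² = (-10 + ((2*(⅙) + 6*(⅙))*1 + 9))² = (-10 + ((⅓ + 1)*1 + 9))² = (-10 + ((4/3)*1 + 9))² = (-10 + (4/3 + 9))² = (-10 + 31/3)² = (⅓)² = ⅑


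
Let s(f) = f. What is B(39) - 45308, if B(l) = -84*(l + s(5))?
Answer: -49004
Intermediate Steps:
B(l) = -420 - 84*l (B(l) = -84*(l + 5) = -84*(5 + l) = -420 - 84*l)
B(39) - 45308 = (-420 - 84*39) - 45308 = (-420 - 3276) - 45308 = -3696 - 45308 = -49004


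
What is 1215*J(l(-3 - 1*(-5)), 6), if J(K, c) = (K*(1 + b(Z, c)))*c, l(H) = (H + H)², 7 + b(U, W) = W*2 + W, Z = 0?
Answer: 1399680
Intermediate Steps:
b(U, W) = -7 + 3*W (b(U, W) = -7 + (W*2 + W) = -7 + (2*W + W) = -7 + 3*W)
l(H) = 4*H² (l(H) = (2*H)² = 4*H²)
J(K, c) = K*c*(-6 + 3*c) (J(K, c) = (K*(1 + (-7 + 3*c)))*c = (K*(-6 + 3*c))*c = K*c*(-6 + 3*c))
1215*J(l(-3 - 1*(-5)), 6) = 1215*(3*(4*(-3 - 1*(-5))²)*6*(-2 + 6)) = 1215*(3*(4*(-3 + 5)²)*6*4) = 1215*(3*(4*2²)*6*4) = 1215*(3*(4*4)*6*4) = 1215*(3*16*6*4) = 1215*1152 = 1399680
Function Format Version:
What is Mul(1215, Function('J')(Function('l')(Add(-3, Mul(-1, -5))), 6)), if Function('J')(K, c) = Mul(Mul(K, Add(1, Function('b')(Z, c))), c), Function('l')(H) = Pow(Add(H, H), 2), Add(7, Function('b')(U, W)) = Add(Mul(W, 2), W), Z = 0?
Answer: 1399680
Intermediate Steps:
Function('b')(U, W) = Add(-7, Mul(3, W)) (Function('b')(U, W) = Add(-7, Add(Mul(W, 2), W)) = Add(-7, Add(Mul(2, W), W)) = Add(-7, Mul(3, W)))
Function('l')(H) = Mul(4, Pow(H, 2)) (Function('l')(H) = Pow(Mul(2, H), 2) = Mul(4, Pow(H, 2)))
Function('J')(K, c) = Mul(K, c, Add(-6, Mul(3, c))) (Function('J')(K, c) = Mul(Mul(K, Add(1, Add(-7, Mul(3, c)))), c) = Mul(Mul(K, Add(-6, Mul(3, c))), c) = Mul(K, c, Add(-6, Mul(3, c))))
Mul(1215, Function('J')(Function('l')(Add(-3, Mul(-1, -5))), 6)) = Mul(1215, Mul(3, Mul(4, Pow(Add(-3, Mul(-1, -5)), 2)), 6, Add(-2, 6))) = Mul(1215, Mul(3, Mul(4, Pow(Add(-3, 5), 2)), 6, 4)) = Mul(1215, Mul(3, Mul(4, Pow(2, 2)), 6, 4)) = Mul(1215, Mul(3, Mul(4, 4), 6, 4)) = Mul(1215, Mul(3, 16, 6, 4)) = Mul(1215, 1152) = 1399680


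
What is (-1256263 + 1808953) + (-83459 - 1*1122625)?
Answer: -653394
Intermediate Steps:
(-1256263 + 1808953) + (-83459 - 1*1122625) = 552690 + (-83459 - 1122625) = 552690 - 1206084 = -653394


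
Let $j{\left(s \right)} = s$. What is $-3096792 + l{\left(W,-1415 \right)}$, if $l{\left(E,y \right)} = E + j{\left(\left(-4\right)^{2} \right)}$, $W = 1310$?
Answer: $-3095466$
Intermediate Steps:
$l{\left(E,y \right)} = 16 + E$ ($l{\left(E,y \right)} = E + \left(-4\right)^{2} = E + 16 = 16 + E$)
$-3096792 + l{\left(W,-1415 \right)} = -3096792 + \left(16 + 1310\right) = -3096792 + 1326 = -3095466$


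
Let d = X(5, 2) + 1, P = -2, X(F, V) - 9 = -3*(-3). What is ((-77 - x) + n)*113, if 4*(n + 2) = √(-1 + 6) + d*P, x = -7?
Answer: -18419/2 + 113*√5/4 ≈ -9146.3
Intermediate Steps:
X(F, V) = 18 (X(F, V) = 9 - 3*(-3) = 9 + 9 = 18)
d = 19 (d = 18 + 1 = 19)
n = -23/2 + √5/4 (n = -2 + (√(-1 + 6) + 19*(-2))/4 = -2 + (√5 - 38)/4 = -2 + (-38 + √5)/4 = -2 + (-19/2 + √5/4) = -23/2 + √5/4 ≈ -10.941)
((-77 - x) + n)*113 = ((-77 - 1*(-7)) + (-23/2 + √5/4))*113 = ((-77 + 7) + (-23/2 + √5/4))*113 = (-70 + (-23/2 + √5/4))*113 = (-163/2 + √5/4)*113 = -18419/2 + 113*√5/4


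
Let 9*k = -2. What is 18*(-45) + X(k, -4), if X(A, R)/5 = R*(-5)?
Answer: -710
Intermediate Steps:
k = -2/9 (k = (⅑)*(-2) = -2/9 ≈ -0.22222)
X(A, R) = -25*R (X(A, R) = 5*(R*(-5)) = 5*(-5*R) = -25*R)
18*(-45) + X(k, -4) = 18*(-45) - 25*(-4) = -810 + 100 = -710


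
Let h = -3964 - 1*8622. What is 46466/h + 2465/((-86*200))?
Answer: -11860567/3092560 ≈ -3.8352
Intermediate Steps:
h = -12586 (h = -3964 - 8622 = -12586)
46466/h + 2465/((-86*200)) = 46466/(-12586) + 2465/((-86*200)) = 46466*(-1/12586) + 2465/(-17200) = -3319/899 + 2465*(-1/17200) = -3319/899 - 493/3440 = -11860567/3092560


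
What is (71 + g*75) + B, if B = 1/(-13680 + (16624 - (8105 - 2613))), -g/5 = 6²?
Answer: -34217093/2548 ≈ -13429.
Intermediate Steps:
g = -180 (g = -5*6² = -5*36 = -180)
B = -1/2548 (B = 1/(-13680 + (16624 - 1*5492)) = 1/(-13680 + (16624 - 5492)) = 1/(-13680 + 11132) = 1/(-2548) = -1/2548 ≈ -0.00039246)
(71 + g*75) + B = (71 - 180*75) - 1/2548 = (71 - 13500) - 1/2548 = -13429 - 1/2548 = -34217093/2548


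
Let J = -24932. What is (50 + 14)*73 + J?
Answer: -20260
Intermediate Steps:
(50 + 14)*73 + J = (50 + 14)*73 - 24932 = 64*73 - 24932 = 4672 - 24932 = -20260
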